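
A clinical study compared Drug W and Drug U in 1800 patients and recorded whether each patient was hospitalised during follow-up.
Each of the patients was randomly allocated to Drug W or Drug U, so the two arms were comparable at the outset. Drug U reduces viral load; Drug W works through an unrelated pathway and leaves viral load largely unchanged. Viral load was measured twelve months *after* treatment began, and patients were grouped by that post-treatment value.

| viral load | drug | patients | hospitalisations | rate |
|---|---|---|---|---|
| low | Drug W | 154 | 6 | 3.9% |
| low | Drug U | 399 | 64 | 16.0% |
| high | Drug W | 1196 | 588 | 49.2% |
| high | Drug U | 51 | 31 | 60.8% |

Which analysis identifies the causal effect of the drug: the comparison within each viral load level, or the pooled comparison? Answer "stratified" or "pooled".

Drug W is lower inside every viral load stratum but Drug U is lower in aggregate. Whether to stratify depends on how viral load relates to the drug.
Viral load is recorded after the drug and is itself shifted by it — it sits on the causal path from drug to outcome. Conditioning on a mediator would strip out part of the effect we want; the pooled comparison gives the total causal effect.
Pooled: Drug W 44.0% vs Drug U 21.1%; Drug U is lower overall.

pooled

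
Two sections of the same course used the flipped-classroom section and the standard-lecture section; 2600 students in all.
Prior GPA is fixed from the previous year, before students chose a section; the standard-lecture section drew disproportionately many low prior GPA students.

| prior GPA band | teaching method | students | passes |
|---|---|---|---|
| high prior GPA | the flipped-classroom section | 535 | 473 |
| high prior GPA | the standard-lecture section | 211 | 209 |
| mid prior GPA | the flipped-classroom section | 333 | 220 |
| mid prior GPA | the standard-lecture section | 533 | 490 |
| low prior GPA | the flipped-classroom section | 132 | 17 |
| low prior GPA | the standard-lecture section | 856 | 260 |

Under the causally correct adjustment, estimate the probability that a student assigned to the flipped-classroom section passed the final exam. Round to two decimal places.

Prior GPA band differs across teaching methods for reasons unrelated to any effect of the teaching method itself, and it separately predicts the outcome — a classic confounder. We must compare within prior GPA band levels.
Standardising the flipped-classroom section to the population prior GPA band mix: 0.287·473/535 + 0.333·220/333 + 0.380·17/132 = 0.523.

0.52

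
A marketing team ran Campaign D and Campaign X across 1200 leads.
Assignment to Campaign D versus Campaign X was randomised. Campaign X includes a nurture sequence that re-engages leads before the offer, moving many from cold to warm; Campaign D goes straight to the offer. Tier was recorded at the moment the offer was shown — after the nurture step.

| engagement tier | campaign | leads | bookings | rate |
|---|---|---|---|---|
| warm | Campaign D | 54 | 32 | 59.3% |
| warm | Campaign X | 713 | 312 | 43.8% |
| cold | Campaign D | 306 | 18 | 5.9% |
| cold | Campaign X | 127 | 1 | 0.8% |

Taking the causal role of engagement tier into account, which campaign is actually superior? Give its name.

Engagement tier is downstream of the campaign. One should not condition on a consequence of treatment, so the overall rates are the right comparison.
Pooled: Campaign D 13.9% vs Campaign X 37.3%; Campaign X is higher overall.

Campaign X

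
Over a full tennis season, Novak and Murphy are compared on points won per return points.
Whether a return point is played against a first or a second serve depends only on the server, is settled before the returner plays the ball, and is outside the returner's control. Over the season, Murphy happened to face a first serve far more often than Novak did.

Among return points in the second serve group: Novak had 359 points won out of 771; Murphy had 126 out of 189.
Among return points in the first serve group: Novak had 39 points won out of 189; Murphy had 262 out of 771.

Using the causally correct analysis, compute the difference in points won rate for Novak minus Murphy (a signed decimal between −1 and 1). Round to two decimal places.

-0.17

Serve type is set before the player has any effect — it is not caused by the player — and it independently drives the outcome. That makes it a confounder, so the causal comparison is within serve type levels.
Adjusting over the population distribution of serve type: 0.500·(0.466−0.667) + 0.500·(0.206−0.340) = -0.167.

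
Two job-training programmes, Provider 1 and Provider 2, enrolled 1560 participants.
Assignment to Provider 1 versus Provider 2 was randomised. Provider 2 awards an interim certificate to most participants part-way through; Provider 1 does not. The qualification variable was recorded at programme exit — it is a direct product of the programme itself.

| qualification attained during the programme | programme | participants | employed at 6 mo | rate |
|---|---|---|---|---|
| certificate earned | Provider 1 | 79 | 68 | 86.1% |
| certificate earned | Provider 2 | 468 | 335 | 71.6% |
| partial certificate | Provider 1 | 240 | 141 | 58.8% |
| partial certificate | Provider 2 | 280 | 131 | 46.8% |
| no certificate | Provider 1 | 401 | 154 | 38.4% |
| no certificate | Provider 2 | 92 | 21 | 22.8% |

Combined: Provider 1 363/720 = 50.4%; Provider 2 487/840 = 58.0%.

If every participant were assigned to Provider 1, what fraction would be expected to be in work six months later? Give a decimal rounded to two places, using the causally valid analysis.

0.50

The distribution of qualification attained during the programme is itself part of what the programme does — it is an intermediate outcome. Holding it fixed would remove that part of the effect; the total effect is the pooled difference.
So P(outcome | do(Provider 1)) is just the pooled rate for Provider 1: 363/720 = 0.504.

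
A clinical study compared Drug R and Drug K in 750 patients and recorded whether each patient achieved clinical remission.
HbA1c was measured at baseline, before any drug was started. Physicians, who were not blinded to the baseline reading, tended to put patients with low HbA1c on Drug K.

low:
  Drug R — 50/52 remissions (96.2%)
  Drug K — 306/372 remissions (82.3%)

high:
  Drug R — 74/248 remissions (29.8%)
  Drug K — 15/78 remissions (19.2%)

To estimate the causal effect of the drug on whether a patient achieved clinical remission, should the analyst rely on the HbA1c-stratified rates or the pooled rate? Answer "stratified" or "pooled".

stratified

Nothing the drug does changes HbA1c; the imbalance is an allocation artefact. With HbA1c also predicting the outcome, the pooled figure is confounded, and the within-stratum comparison is the causal one.
Within each level — low: 96.2% vs 82.3%; high: 29.8% vs 19.2% — Drug R is higher every time.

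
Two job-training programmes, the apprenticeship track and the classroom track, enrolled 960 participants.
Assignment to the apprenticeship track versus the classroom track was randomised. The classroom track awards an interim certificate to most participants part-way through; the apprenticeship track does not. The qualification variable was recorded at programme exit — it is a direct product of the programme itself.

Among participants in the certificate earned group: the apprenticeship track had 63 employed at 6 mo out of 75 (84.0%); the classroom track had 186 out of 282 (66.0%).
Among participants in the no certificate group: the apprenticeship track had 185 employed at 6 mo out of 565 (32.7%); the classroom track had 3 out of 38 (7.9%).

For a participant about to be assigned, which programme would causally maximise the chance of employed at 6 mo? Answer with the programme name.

the apprenticeship track is higher inside every qualification attained during the programme stratum but the classroom track is higher in aggregate. Whether to stratify depends on how qualification attained during the programme relates to the programme.
Qualification attained during the programme here is a post-treatment variable shaped by the programme; conditioning on it would introduce bias rather than remove it. The overall comparison is the causal one.
Pooled: the apprenticeship track 38.8% vs the classroom track 59.1%; the classroom track is higher overall.

the classroom track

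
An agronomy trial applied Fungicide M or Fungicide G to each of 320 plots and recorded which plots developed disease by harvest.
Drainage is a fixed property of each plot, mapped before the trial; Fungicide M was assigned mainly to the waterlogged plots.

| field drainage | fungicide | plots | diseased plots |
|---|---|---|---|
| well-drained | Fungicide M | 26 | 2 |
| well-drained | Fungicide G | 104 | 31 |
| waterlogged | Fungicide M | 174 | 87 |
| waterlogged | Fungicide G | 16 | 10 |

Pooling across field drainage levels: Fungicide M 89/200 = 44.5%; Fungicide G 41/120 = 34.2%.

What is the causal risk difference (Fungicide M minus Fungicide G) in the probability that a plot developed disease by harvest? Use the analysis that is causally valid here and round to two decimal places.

Fungicide M is lower inside every field drainage stratum but Fungicide G is lower in aggregate. Whether to stratify depends on how field drainage relates to the fungicide.
Field drainage satisfies the back-door criterion: it is not a descendant of the fungicide, and it blocks the spurious path from fungicide to outcome. Adjusting for it (i.e., using the within-field drainage rates) gives the causal effect.
Adjusting over the population distribution of field drainage: 0.406·(0.077−0.298) + 0.594·(0.500−0.625) = -0.164.

-0.16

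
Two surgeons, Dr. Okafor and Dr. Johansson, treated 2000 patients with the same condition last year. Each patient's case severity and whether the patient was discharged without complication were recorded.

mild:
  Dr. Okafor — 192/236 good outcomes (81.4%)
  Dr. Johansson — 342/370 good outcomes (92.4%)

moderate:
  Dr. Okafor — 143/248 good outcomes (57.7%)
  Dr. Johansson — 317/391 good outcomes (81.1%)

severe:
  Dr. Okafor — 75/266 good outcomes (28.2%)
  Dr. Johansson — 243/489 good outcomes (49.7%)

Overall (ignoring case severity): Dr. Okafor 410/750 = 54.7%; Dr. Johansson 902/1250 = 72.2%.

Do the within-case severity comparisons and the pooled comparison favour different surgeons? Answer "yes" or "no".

no

Within each case severity level (mild 81.4% vs 92.4%; moderate 57.7% vs 81.1%; severe 28.2% vs 49.7%), Dr. Johansson has the higher rate every time. Pooled: 54.7% vs 72.2% — Dr. Johansson has the higher rate overall. They agree.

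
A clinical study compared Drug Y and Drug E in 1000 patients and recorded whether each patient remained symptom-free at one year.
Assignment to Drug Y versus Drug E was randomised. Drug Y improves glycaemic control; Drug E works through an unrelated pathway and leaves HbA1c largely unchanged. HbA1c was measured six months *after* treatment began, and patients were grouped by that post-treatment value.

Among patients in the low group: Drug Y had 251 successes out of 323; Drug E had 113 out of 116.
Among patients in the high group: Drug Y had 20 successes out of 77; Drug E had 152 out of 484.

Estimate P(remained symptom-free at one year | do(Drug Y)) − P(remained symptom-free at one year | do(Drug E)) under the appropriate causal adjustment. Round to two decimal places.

Stratifying would compare drugs among patients the drugs themselves sorted into HbA1c groups — a form of selection on an intermediate. The unconditioned pooled rates give the total causal effect.
The causal difference is the pooled difference: 0.677 − 0.442 = +0.236.

+0.24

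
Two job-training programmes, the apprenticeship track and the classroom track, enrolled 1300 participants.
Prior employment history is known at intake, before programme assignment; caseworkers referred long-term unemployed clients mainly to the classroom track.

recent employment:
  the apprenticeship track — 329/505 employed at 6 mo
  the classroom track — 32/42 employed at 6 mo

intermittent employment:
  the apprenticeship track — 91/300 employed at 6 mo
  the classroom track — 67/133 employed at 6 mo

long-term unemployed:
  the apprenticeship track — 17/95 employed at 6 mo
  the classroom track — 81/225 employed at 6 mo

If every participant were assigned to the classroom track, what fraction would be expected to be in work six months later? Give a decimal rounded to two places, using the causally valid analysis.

0.58

The prior employment history-specific comparison favours the classroom track throughout, but the pooled figures favour the apprenticeship track. The question is whether to condition on prior employment history.
Here prior employment history is a common cause — it drives both which programme a case falls under and the outcome. The crude comparison mixes populations; the stratum-specific rates are the causally relevant ones.
Standardising the classroom track to the population prior employment history mix: 0.421·32/42 + 0.333·67/133 + 0.246·81/225 = 0.577.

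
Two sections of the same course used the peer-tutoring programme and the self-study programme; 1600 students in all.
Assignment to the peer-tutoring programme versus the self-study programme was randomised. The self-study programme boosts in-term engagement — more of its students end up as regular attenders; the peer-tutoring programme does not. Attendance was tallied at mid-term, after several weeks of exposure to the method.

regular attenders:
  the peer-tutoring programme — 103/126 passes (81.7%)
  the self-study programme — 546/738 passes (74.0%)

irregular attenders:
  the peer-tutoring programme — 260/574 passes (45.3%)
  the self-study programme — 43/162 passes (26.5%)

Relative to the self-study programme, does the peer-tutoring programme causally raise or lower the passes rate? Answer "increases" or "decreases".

decreases

Mid-term attendance here is a post-treatment variable shaped by the teaching method; conditioning on it would introduce bias rather than remove it. The overall comparison is the causal one.
Pooled: the peer-tutoring programme 51.9% vs the self-study programme 65.4%; the self-study programme is higher overall.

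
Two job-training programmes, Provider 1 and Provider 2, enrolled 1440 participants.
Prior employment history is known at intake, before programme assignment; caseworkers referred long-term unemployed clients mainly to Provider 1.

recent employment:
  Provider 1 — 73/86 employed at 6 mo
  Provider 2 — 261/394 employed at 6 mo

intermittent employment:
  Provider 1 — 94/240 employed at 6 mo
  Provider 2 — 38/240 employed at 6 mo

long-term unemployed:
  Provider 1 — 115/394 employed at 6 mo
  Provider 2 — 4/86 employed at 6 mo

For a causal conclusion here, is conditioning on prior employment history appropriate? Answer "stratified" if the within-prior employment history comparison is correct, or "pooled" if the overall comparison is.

stratified

The prior employment history-specific comparison favours Provider 1 throughout, but the pooled figures favour Provider 2. The question is whether to condition on prior employment history.
Prior employment history differs across programmes for reasons unrelated to any effect of the programme itself, and it separately predicts the outcome — a classic confounder. We must compare within prior employment history levels.
Within each level — recent employment: 84.9% vs 66.2%; intermittent employment: 39.2% vs 15.8%; long-term unemployed: 29.2% vs 4.7% — Provider 1 is higher every time.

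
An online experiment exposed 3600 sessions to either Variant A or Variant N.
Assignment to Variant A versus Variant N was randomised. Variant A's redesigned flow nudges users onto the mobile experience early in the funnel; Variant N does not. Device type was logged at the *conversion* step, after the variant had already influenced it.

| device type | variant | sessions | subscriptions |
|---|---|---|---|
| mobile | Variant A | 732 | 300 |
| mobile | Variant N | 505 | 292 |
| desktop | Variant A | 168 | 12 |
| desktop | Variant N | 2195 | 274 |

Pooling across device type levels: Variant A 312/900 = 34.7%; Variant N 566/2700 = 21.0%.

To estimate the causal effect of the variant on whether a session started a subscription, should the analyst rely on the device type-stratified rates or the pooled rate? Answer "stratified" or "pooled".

pooled

Device type lies on the pathway variant → device type → outcome, so adjusting for it blocks the indirect effect. For the total causal effect of variant, use the unadjusted pooled rates.
Pooled: Variant A 34.7% vs Variant N 21.0%; Variant A is higher overall.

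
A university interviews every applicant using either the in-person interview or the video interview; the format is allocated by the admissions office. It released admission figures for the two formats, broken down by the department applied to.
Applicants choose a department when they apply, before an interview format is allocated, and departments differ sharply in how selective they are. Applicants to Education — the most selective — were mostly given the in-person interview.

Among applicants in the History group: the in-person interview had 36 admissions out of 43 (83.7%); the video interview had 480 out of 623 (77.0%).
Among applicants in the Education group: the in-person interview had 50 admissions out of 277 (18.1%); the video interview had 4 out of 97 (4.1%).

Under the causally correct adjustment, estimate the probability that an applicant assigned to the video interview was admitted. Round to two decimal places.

Here department is a common cause — it drives both which interview format a case falls under and the outcome. The crude comparison mixes populations; the stratum-specific rates are the causally relevant ones.
Standardising the video interview to the population department mix: 0.640·480/623 + 0.360·4/97 = 0.508.

0.51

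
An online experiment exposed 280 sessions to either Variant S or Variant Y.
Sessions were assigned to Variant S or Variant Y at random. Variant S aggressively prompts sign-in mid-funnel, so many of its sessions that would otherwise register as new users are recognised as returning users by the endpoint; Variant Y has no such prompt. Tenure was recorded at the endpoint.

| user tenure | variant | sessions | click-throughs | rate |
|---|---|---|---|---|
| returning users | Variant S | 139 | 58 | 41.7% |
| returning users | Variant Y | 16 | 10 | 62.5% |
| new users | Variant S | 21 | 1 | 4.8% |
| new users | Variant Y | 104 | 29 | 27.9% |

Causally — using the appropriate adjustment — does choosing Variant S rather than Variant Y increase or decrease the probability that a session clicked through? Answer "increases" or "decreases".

The user tenure-specific comparison favours Variant Y throughout, but the pooled figures favour Variant S. The question is whether to condition on user tenure.
User tenure here is a post-treatment variable shaped by the variant; conditioning on it would introduce bias rather than remove it. The overall comparison is the causal one.
Pooled: Variant S 36.9% vs Variant Y 32.5%; Variant S is higher overall.

increases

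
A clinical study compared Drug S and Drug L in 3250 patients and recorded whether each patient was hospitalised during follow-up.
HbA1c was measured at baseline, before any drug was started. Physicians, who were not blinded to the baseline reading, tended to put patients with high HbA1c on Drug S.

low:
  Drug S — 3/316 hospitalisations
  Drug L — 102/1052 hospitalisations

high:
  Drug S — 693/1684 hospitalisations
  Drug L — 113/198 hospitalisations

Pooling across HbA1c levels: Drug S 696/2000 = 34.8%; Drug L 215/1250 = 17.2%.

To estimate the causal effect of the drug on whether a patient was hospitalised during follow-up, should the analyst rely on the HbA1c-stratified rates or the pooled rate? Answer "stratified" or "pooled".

The imbalance in HbA1c arose from how patients were allocated, not from anything the drug did; and HbA1c independently affects the outcome. The pooled gap is confounded — condition on HbA1c.
Within each level — low: 0.9% vs 9.7%; high: 41.2% vs 57.1% — Drug S is lower every time.

stratified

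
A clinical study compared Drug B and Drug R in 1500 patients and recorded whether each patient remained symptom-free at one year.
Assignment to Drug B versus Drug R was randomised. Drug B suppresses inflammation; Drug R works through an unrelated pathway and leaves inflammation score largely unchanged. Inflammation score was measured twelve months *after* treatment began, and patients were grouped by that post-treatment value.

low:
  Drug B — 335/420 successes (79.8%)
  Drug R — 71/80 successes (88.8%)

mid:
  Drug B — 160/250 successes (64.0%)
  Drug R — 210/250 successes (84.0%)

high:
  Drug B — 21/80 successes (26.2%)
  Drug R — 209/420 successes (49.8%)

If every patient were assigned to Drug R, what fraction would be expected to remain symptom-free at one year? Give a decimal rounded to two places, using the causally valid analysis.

Inflammation score here is a post-treatment variable shaped by the drug; conditioning on it would introduce bias rather than remove it. The overall comparison is the causal one.
So P(outcome | do(Drug R)) is just the pooled rate for Drug R: 490/750 = 0.653.

0.65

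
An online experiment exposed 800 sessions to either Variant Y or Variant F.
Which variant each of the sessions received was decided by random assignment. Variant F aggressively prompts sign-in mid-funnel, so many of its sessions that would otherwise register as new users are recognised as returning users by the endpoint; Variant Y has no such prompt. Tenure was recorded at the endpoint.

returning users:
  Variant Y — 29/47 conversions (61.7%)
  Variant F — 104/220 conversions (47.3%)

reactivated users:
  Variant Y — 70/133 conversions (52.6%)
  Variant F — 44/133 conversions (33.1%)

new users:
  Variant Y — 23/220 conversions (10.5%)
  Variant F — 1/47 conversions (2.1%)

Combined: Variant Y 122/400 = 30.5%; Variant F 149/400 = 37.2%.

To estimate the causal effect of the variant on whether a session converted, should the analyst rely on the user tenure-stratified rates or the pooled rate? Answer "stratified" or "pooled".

The user tenure-specific comparison favours Variant Y throughout, but the pooled figures favour Variant F. The question is whether to condition on user tenure.
User tenure lies on the pathway variant → user tenure → outcome, so adjusting for it blocks the indirect effect. For the total causal effect of variant, use the unadjusted pooled rates.
Pooled: Variant Y 30.5% vs Variant F 37.2%; Variant F is higher overall.

pooled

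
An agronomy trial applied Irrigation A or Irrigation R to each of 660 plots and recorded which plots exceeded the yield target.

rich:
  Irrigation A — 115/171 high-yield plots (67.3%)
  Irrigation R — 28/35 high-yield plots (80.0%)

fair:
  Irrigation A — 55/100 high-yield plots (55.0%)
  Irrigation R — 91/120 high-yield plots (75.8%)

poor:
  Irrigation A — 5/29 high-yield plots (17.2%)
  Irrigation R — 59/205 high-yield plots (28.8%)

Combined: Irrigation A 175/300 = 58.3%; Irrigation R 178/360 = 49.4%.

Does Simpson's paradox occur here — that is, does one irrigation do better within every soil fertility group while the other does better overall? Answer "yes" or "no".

yes

Within each soil fertility level (rich 67.3% vs 80.0%; fair 55.0% vs 75.8%; poor 17.2% vs 28.8%), Irrigation R has the higher rate every time. Pooled: 58.3% vs 49.4% — Irrigation A has the higher rate overall. The two comparisons disagree.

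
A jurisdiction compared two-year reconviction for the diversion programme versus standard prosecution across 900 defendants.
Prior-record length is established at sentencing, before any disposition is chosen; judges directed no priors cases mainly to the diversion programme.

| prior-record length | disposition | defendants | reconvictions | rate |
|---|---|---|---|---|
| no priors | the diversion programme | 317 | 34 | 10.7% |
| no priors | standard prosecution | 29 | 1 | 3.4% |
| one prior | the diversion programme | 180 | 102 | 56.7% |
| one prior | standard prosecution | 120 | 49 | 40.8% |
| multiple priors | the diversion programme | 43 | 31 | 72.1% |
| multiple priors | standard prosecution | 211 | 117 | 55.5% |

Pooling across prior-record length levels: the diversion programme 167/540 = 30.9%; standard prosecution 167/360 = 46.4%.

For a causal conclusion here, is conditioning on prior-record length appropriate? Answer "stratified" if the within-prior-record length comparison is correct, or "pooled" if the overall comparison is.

stratified

The prior-record length-specific comparison favours standard prosecution throughout, but the pooled figures favour the diversion programme. The question is whether to condition on prior-record length.
The imbalance in prior-record length arose from how defendants were allocated, not from anything the disposition did; and prior-record length independently affects the outcome. The pooled gap is confounded — condition on prior-record length.
Within each level — no priors: 10.7% vs 3.4%; one prior: 56.7% vs 40.8%; multiple priors: 72.1% vs 55.5% — standard prosecution is lower every time.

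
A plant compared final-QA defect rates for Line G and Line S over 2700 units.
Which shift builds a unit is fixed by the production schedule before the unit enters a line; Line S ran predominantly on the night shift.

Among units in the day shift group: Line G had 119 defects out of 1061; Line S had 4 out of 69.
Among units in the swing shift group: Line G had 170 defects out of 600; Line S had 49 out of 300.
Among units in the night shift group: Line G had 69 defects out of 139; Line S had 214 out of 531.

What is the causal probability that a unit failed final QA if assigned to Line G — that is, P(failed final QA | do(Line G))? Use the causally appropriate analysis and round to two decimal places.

Shift satisfies the back-door criterion: it is not a descendant of the line, and it blocks the spurious path from line to outcome. Adjusting for it (i.e., using the within-shift rates) gives the causal effect.
Standardising Line G to the population shift mix: 0.419·119/1061 + 0.333·170/600 + 0.248·69/139 = 0.265.

0.26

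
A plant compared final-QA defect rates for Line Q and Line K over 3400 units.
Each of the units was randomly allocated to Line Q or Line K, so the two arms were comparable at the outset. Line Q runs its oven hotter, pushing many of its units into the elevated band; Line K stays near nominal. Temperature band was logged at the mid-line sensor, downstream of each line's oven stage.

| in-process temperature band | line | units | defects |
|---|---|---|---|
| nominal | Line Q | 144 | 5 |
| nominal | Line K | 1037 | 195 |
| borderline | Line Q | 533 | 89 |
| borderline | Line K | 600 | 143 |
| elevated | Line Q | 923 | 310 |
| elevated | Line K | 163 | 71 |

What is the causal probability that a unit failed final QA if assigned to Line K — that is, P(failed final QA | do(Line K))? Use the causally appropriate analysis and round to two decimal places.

The in-process temperature band-specific comparison favours Line Q throughout, but the pooled figures favour Line K. The question is whether to condition on in-process temperature band.
In-process temperature band lies on the pathway line → in-process temperature band → outcome, so adjusting for it blocks the indirect effect. For the total causal effect of line, use the unadjusted pooled rates.
So P(outcome | do(Line K)) is just the pooled rate for Line K: 409/1800 = 0.227.

0.23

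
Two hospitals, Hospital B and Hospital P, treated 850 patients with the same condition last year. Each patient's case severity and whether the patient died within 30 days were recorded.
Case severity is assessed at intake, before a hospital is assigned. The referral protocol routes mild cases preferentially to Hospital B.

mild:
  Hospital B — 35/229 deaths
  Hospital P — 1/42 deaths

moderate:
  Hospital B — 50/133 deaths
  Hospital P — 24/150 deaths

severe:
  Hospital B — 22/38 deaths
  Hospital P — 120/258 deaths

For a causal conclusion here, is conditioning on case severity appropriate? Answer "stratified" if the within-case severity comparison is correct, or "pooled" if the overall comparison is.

Nothing the hospital does changes case severity; the imbalance is an allocation artefact. With case severity also predicting the outcome, the pooled figure is confounded, and the within-stratum comparison is the causal one.
Within each level — mild: 15.3% vs 2.4%; moderate: 37.6% vs 16.0%; severe: 57.9% vs 46.5% — Hospital P is lower every time.

stratified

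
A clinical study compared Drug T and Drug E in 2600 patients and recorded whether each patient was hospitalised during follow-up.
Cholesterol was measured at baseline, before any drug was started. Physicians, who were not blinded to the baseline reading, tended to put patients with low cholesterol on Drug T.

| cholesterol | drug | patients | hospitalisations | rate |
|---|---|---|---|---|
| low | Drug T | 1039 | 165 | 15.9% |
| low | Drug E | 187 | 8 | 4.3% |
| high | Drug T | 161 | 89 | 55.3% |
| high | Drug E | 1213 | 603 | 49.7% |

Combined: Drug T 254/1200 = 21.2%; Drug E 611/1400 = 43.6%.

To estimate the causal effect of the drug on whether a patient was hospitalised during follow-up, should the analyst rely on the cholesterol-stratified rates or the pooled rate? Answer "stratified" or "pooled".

stratified

Drug E is lower inside every cholesterol stratum but Drug T is lower in aggregate. Whether to stratify depends on how cholesterol relates to the drug.
Cholesterol is set before the drug has any effect — it is not caused by the drug — and it independently drives the outcome. That makes it a confounder, so the causal comparison is within cholesterol levels.
Within each level — low: 15.9% vs 4.3%; high: 55.3% vs 49.7% — Drug E is lower every time.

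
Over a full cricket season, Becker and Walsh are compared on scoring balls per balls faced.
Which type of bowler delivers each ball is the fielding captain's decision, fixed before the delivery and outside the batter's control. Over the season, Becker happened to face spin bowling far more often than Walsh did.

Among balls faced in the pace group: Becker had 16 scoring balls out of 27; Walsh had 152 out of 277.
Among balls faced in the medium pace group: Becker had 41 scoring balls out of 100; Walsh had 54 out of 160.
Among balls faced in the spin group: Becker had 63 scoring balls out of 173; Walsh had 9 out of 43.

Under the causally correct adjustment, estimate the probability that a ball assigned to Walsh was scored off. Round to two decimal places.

0.38

Nothing the player does changes bowling type; the imbalance is an allocation artefact. With bowling type also predicting the outcome, the pooled figure is confounded, and the within-stratum comparison is the causal one.
Standardising Walsh to the population bowling type mix: 0.390·152/277 + 0.333·54/160 + 0.277·9/43 = 0.384.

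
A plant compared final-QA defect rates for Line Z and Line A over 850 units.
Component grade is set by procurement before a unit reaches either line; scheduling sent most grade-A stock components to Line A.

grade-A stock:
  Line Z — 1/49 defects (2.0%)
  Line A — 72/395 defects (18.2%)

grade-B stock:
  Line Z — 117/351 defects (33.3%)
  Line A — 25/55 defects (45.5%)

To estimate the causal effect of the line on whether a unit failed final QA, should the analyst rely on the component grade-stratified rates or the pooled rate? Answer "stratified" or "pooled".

stratified

Component grade is set before the line has any effect — it is not caused by the line — and it independently drives the outcome. That makes it a confounder, so the causal comparison is within component grade levels.
Within each level — grade-A stock: 2.0% vs 18.2%; grade-B stock: 33.3% vs 45.5% — Line Z is lower every time.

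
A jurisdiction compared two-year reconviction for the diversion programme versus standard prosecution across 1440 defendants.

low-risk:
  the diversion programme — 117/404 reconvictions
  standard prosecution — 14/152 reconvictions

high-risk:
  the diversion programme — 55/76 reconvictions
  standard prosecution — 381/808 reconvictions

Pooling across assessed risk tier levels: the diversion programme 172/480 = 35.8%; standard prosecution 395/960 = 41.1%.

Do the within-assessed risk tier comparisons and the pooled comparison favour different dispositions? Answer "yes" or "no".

Within each assessed risk tier level (low-risk 29.0% vs 9.2%; high-risk 72.4% vs 47.2%), standard prosecution has the lower rate every time. Pooled: 35.8% vs 41.1% — the diversion programme has the lower rate overall. The two comparisons disagree.

yes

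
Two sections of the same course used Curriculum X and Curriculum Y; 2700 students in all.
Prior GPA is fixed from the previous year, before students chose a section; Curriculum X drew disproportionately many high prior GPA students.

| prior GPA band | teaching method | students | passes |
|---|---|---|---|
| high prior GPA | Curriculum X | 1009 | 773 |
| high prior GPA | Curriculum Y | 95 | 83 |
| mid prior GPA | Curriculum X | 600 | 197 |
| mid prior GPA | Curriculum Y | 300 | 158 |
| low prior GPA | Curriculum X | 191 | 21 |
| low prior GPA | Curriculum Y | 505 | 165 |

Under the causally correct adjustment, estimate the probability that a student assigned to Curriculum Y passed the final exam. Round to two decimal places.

The prior GPA band-specific comparison favours Curriculum Y throughout, but the pooled figures favour Curriculum X. The question is whether to condition on prior GPA band.
The imbalance in prior GPA band arose from how students were allocated, not from anything the teaching method did; and prior GPA band independently affects the outcome. The pooled gap is confounded — condition on prior GPA band.
Standardising Curriculum Y to the population prior GPA band mix: 0.409·83/95 + 0.333·158/300 + 0.258·165/505 = 0.617.

0.62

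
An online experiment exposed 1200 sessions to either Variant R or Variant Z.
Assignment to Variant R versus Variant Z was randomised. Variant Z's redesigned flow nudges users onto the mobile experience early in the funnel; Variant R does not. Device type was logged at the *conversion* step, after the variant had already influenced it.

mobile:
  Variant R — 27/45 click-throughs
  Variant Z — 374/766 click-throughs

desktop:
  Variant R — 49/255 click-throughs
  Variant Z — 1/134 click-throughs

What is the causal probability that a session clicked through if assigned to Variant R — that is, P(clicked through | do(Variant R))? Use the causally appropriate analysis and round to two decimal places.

Device type is downstream of the variant. One should not condition on a consequence of treatment, so the overall rates are the right comparison.
So P(outcome | do(Variant R)) is just the pooled rate for Variant R: 76/300 = 0.253.

0.25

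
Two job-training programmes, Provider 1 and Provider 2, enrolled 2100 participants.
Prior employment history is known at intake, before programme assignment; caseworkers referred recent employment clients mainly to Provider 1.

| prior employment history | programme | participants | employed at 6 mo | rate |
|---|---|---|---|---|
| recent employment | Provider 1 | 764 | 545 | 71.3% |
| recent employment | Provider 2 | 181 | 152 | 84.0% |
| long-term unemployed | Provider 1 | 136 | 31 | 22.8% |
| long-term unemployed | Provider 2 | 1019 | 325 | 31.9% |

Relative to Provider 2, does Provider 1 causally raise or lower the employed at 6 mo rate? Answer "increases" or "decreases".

decreases

The imbalance in prior employment history arose from how participants were allocated, not from anything the programme did; and prior employment history independently affects the outcome. The pooled gap is confounded — condition on prior employment history.
Within each level — recent employment: 71.3% vs 84.0%; long-term unemployed: 22.8% vs 31.9% — Provider 2 is higher every time.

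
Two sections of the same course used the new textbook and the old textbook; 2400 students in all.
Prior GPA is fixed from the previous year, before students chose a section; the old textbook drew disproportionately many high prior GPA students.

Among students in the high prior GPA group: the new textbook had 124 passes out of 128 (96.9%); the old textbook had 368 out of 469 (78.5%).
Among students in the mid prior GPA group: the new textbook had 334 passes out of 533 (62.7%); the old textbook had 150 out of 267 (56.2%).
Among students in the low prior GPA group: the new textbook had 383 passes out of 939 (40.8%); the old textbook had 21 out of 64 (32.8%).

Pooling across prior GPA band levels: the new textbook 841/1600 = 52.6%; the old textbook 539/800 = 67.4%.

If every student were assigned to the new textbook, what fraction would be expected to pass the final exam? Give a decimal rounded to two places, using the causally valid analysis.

0.62

The stratified and pooled comparisons disagree (the new textbook wins within each prior GPA band; the old textbook wins overall), so the answer turns on the causal role of prior GPA band.
Prior GPA band differs across teaching methods for reasons unrelated to any effect of the teaching method itself, and it separately predicts the outcome — a classic confounder. We must compare within prior GPA band levels.
Standardising the new textbook to the population prior GPA band mix: 0.249·124/128 + 0.333·334/533 + 0.418·383/939 = 0.620.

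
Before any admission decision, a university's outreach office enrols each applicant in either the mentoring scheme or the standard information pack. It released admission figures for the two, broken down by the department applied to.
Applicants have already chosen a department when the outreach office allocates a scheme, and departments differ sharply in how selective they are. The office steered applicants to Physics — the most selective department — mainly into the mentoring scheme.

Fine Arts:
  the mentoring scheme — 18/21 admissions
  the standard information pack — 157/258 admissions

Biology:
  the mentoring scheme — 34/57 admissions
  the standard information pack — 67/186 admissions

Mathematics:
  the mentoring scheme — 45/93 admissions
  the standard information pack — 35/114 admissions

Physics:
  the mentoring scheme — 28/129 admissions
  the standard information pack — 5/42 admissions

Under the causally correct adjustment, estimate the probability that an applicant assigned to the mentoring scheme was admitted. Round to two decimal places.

0.58

Department differs across outreach schemes for reasons unrelated to any effect of the outreach scheme itself, and it separately predicts the outcome — a classic confounder. We must compare within department levels.
Standardising the mentoring scheme to the population department mix: 0.310·18/21 + 0.270·34/57 + 0.230·45/93 + 0.190·28/129 = 0.579.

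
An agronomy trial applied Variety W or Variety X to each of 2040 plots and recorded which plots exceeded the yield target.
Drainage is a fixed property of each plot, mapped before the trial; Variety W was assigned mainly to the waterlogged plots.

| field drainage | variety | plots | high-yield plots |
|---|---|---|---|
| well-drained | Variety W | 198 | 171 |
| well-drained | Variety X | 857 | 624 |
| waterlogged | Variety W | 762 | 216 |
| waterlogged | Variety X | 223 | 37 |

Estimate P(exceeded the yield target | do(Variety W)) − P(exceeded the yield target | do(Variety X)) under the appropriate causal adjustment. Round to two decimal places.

Variety W is higher inside every field drainage stratum but Variety X is higher in aggregate. Whether to stratify depends on how field drainage relates to the variety.
Field drainage differs across varietys for reasons unrelated to any effect of the variety itself, and it separately predicts the outcome — a classic confounder. We must compare within field drainage levels.
Adjusting over the population distribution of field drainage: 0.517·(0.864−0.728) + 0.483·(0.283−0.166) = +0.127.

+0.13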